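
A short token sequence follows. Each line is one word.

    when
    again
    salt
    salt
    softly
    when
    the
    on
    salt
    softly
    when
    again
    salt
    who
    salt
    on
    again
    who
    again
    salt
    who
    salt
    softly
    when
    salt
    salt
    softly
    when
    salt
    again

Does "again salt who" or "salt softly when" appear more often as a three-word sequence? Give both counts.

"again salt who": 2 occurrences
"salt softly when": 4 occurrences

"salt softly when" (4 vs 2)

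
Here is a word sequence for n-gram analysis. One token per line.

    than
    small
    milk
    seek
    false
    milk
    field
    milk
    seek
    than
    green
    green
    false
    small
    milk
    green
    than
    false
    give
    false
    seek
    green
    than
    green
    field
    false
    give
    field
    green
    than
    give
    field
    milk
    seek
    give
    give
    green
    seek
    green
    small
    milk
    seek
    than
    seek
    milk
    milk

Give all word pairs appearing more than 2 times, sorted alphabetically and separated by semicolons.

Bigram counts meeting the condition (more than 2 times):
  green than: 3
  milk seek: 4
  small milk: 3

green than; milk seek; small milk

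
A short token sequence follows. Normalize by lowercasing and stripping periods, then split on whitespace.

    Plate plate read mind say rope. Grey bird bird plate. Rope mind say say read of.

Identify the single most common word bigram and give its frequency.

Bigram frequencies (highest first):
  mind say: 2
  plate plate: 1
  plate read: 1
  read mind: 1
  say rope: 1
  rope grey: 1
  … (8 more, each ≤ 1)

"mind say", 2 times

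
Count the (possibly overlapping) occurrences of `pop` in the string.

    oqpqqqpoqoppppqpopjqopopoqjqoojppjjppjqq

2

Sliding a length-3 window over the 40 characters (38 positions):
  position 16–18: pop
  position 22–24: pop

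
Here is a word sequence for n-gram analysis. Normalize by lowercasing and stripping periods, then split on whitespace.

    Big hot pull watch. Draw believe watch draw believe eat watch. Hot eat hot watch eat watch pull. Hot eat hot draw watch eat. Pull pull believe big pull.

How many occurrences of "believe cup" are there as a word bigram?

0

Scanning the 28 overlapping bigram windows for "believe cup":
  (none found)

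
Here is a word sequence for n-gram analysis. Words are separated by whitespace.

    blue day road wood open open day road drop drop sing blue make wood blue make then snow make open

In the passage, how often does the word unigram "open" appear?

3

Scanning the 20 tokens for "open":
  position 5: open
  position 6: open
  position 20: open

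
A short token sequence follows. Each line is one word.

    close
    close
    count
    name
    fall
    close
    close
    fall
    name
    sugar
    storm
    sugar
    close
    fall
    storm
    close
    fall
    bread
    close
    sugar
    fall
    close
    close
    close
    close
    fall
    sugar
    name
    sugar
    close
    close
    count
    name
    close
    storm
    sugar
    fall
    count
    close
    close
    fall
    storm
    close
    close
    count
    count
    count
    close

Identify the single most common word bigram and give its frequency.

Bigram frequencies (highest first):
  close close: 8
  close fall: 5
  close count: 3
  count name: 2
  fall close: 2
  name sugar: 2
  … (18 more, each ≤ 2)

"close close", 8 times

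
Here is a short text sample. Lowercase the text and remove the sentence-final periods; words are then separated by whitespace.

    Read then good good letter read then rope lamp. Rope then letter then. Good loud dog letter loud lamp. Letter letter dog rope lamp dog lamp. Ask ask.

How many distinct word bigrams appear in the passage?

28 tokens → 27 bigram windows in total.
Repeated bigrams (each contributes count−1 duplicates):
  read then: 2
  rope lamp: 2
  then good: 2
3 duplicate windows → 27 − 3 = 24 distinct.

24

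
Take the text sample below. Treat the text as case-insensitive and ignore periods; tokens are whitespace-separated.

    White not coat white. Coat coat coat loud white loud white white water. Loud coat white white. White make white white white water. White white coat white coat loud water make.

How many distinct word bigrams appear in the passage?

17

31 tokens → 30 bigram windows in total.
Repeated bigrams (each contributes count−1 duplicates):
  white white: 6
  coat white: 3
  white coat: 3
  coat coat: 2
  coat loud: 2
  loud white: 2
  white water: 2
13 duplicate windows → 30 − 13 = 17 distinct.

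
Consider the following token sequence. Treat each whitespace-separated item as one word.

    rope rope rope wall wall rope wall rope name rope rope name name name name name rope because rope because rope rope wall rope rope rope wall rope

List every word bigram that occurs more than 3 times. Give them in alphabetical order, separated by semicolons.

name name; rope rope; rope wall; wall rope

Bigram counts meeting the condition (more than 3 times):
  name name: 4
  rope rope: 6
  rope wall: 4
  wall rope: 4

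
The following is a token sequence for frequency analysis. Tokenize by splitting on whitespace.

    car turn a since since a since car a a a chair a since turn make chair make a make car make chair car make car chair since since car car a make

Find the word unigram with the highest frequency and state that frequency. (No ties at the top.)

Unigram frequencies (highest first):
  a: 8
  car: 7
  since: 6
  make: 6
  chair: 4
  turn: 2

"a", 8 times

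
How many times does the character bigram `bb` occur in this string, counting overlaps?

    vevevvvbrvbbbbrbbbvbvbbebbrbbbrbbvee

Sliding a length-2 window over the 36 characters (35 positions):
  position 11–12: bb
  position 12–13: bb
  position 13–14: bb
  position 16–17: bb
  position 17–18: bb
  position 22–23: bb
  position 25–26: bb
  position 28–29: bb
  position 29–30: bb
  position 32–33: bb

10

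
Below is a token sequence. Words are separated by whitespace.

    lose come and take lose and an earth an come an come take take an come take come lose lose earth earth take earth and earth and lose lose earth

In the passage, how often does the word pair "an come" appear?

Scanning the 29 overlapping bigram windows for "an come":
  position 9–10: an come
  position 11–12: an come
  position 15–16: an come

3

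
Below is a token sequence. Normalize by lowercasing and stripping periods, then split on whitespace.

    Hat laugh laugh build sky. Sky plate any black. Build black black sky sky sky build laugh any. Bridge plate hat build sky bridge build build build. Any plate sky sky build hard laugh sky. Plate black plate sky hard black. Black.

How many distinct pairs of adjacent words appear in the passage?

32

42 tokens → 41 bigram windows in total.
Repeated bigrams (each contributes count−1 duplicates):
  sky sky: 4
  black black: 2
  build build: 2
  build sky: 2
  plate sky: 2
  sky build: 2
  sky plate: 2
9 duplicate windows → 41 − 9 = 32 distinct.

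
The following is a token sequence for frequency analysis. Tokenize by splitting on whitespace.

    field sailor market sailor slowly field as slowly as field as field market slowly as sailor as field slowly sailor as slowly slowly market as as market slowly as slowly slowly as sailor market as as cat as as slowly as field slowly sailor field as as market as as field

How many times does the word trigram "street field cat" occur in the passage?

0

Scanning the 49 overlapping trigram windows for "street field cat":
  (none found)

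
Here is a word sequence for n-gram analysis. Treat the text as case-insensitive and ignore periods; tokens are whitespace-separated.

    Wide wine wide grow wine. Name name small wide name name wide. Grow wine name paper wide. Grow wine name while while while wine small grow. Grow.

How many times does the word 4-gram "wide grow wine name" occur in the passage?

Scanning the 24 overlapping 4-gram windows for "wide grow wine name":
  position 3–6: wide grow wine name
  position 12–15: wide grow wine name
  position 17–20: wide grow wine name

3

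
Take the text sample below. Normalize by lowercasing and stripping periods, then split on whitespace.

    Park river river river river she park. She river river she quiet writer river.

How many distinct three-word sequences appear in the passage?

10

14 tokens → 12 trigram windows in total.
Repeated trigrams (each contributes count−1 duplicates):
  river river river: 2
  river river she: 2
2 duplicate windows → 12 − 2 = 10 distinct.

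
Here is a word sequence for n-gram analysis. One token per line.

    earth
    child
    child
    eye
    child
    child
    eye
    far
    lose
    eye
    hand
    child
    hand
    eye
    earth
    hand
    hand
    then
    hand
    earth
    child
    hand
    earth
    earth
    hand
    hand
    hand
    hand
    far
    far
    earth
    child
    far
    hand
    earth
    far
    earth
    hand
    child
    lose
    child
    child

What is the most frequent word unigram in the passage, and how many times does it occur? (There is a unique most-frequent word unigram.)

"hand", 12 times

Unigram frequencies (highest first):
  hand: 12
  child: 10
  earth: 8
  far: 5
  eye: 4
  lose: 2
  … (1 more, each ≤ 1)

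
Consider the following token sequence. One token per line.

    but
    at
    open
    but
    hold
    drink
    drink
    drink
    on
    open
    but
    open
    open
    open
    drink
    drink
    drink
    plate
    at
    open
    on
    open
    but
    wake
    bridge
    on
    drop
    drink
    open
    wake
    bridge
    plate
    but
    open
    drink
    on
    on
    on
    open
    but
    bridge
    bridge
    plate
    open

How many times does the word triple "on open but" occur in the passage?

3

Scanning the 42 overlapping trigram windows for "on open but":
  position 9–11: on open but
  position 21–23: on open but
  position 38–40: on open but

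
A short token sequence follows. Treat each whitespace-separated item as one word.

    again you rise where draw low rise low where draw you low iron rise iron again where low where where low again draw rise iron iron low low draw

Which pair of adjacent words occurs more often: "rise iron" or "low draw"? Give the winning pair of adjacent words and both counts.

"rise iron": 2 occurrences
"low draw": 1 occurrence

"rise iron" (2 vs 1)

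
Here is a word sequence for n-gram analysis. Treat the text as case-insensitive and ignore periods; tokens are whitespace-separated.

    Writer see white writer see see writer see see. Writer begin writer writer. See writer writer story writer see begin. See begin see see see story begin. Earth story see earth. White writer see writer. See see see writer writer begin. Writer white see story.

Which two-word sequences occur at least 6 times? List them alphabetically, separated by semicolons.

see see; writer see

Bigram counts meeting the condition (at least 6 times):
  see see: 6
  writer see: 7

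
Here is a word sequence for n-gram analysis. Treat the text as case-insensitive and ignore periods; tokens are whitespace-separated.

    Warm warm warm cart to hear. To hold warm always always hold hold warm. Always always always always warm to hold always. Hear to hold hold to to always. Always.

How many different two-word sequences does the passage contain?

30 tokens → 29 bigram windows in total.
Repeated bigrams (each contributes count−1 duplicates):
  always always: 5
  to hold: 3
  hear to: 2
  hold hold: 2
  hold warm: 2
  warm always: 2
  warm warm: 2
11 duplicate windows → 29 − 11 = 18 distinct.

18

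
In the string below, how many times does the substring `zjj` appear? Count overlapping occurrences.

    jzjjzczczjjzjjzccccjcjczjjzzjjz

5

Sliding a length-3 window over the 31 characters (29 positions):
  position 2–4: zjj
  position 9–11: zjj
  position 12–14: zjj
  position 24–26: zjj
  position 28–30: zjj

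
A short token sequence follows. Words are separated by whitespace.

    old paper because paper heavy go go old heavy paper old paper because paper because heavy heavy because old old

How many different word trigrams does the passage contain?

16

20 tokens → 18 trigram windows in total.
Repeated trigrams (each contributes count−1 duplicates):
  old paper because: 2
  paper because paper: 2
2 duplicate windows → 18 − 2 = 16 distinct.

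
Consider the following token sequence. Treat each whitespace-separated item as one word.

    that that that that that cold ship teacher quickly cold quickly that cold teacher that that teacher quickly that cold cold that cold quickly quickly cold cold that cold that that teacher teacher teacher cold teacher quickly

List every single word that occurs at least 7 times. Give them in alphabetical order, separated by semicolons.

cold; teacher; that

Unigram counts meeting the condition (at least 7 times):
  cold: 10
  teacher: 7
  that: 13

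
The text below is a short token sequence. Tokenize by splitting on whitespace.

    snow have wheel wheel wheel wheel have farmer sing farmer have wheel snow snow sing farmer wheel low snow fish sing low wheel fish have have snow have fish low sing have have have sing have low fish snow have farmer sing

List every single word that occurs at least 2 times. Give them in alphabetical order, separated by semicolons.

Unigram counts meeting the condition (at least 2 times):
  farmer: 4
  fish: 4
  have: 11
  low: 4
  sing: 6
  snow: 6
  wheel: 7

farmer; fish; have; low; sing; snow; wheel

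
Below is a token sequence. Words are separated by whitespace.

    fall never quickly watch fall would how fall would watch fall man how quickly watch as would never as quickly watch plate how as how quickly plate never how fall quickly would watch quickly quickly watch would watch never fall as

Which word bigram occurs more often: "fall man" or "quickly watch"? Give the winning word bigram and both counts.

"quickly watch" (4 vs 1)

"fall man": 1 occurrence
"quickly watch": 4 occurrences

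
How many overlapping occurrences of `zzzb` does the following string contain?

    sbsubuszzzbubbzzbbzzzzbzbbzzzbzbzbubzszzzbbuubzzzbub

Sliding a length-4 window over the 52 characters (49 positions):
  position 8–11: zzzb
  position 20–23: zzzb
  position 27–30: zzzb
  position 39–42: zzzb
  position 47–50: zzzb

5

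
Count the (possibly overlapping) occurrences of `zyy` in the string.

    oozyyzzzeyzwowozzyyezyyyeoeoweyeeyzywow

Sliding a length-3 window over the 39 characters (37 positions):
  position 3–5: zyy
  position 17–19: zyy
  position 21–23: zyy

3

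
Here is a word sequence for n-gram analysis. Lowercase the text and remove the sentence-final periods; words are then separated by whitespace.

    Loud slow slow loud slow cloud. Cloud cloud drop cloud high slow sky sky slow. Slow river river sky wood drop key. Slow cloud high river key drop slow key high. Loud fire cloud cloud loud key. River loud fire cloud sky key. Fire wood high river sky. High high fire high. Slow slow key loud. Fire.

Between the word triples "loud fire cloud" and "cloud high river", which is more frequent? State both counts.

"loud fire cloud": 2 occurrences
"cloud high river": 1 occurrence

"loud fire cloud" (2 vs 1)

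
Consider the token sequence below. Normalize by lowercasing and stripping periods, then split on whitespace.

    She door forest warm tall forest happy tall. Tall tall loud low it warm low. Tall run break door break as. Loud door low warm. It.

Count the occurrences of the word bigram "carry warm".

Scanning the 25 overlapping bigram windows for "carry warm":
  (none found)

0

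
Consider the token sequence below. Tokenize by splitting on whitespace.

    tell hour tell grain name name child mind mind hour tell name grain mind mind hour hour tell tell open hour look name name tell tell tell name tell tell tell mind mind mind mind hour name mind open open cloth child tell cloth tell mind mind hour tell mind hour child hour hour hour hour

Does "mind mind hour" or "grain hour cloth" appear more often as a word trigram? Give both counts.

"mind mind hour": 4 occurrences
"grain hour cloth": 0 occurrences

"mind mind hour" (4 vs 0)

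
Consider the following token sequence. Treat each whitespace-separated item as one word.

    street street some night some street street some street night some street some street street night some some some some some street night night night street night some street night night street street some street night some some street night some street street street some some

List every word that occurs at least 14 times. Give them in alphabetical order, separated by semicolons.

Unigram counts meeting the condition (at least 14 times):
  some: 17
  street: 18

some; street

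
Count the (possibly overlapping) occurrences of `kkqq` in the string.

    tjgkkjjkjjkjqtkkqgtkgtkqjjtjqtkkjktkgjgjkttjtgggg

0

Sliding a length-4 window over the 49 characters (46 positions):
  (no match at any position)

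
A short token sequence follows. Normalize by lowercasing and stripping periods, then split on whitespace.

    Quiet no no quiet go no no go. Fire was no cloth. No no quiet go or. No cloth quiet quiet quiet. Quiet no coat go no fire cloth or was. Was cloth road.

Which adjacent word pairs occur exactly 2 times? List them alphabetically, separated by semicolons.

go no; no cloth; no quiet; quiet go; quiet no

Bigram counts meeting the condition (exactly 2 times):
  go no: 2
  no cloth: 2
  no quiet: 2
  quiet go: 2
  quiet no: 2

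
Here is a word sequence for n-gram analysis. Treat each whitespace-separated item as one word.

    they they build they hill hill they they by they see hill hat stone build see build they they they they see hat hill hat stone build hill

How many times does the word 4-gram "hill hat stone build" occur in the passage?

Scanning the 25 overlapping 4-gram windows for "hill hat stone build":
  position 12–15: hill hat stone build
  position 24–27: hill hat stone build

2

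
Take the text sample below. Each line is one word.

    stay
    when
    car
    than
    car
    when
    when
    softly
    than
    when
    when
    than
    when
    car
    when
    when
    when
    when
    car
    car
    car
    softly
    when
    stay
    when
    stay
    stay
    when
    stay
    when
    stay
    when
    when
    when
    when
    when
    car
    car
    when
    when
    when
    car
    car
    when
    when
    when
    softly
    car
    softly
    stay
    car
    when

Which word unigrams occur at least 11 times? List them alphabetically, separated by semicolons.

car; when

Unigram counts meeting the condition (at least 11 times):
  car: 12
  when: 26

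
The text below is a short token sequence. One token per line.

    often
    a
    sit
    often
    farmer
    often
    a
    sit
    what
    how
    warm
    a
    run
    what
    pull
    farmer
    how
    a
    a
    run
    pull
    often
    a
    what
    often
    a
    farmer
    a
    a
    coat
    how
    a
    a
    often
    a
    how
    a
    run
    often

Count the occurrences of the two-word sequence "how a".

3

Scanning the 38 overlapping bigram windows for "how a":
  position 17–18: how a
  position 31–32: how a
  position 36–37: how a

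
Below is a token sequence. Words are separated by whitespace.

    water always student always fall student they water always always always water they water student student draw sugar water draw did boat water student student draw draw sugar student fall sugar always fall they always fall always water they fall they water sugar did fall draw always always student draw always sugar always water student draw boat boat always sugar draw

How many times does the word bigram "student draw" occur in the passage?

4

Scanning the 60 overlapping bigram windows for "student draw":
  position 16–17: student draw
  position 25–26: student draw
  position 49–50: student draw
  position 55–56: student draw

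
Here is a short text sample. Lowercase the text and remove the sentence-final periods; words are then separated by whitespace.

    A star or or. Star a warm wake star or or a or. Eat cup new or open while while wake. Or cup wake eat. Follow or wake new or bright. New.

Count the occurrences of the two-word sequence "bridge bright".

Scanning the 31 overlapping bigram windows for "bridge bright":
  (none found)

0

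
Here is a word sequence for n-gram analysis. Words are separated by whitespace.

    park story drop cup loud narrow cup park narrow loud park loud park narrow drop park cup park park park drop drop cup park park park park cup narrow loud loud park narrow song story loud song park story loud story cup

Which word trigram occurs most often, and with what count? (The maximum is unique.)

"park park park", 3 times

Trigram frequencies (highest first):
  park park park: 3
  loud park narrow: 2
  cup park park: 2
  park story drop: 1
  story drop cup: 1
  drop cup loud: 1
  … (30 more, each ≤ 1)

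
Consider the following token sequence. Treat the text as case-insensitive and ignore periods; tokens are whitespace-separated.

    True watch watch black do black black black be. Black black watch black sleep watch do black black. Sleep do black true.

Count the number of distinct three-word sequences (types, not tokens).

19

22 tokens → 20 trigram windows in total.
Repeated trigrams (each contributes count−1 duplicates):
  do black black: 2
1 duplicate windows → 20 − 1 = 19 distinct.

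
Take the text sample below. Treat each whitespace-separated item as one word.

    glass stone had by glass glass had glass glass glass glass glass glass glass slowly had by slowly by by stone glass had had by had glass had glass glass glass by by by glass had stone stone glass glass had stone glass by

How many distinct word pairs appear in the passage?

19

44 tokens → 43 bigram windows in total.
Repeated bigrams (each contributes count−1 duplicates):
  glass glass: 10
  glass had: 5
  by by: 3
  had by: 3
  had glass: 3
  stone glass: 3
  by glass: 2
  glass by: 2
  … (1 more repeated)
24 duplicate windows → 43 − 24 = 19 distinct.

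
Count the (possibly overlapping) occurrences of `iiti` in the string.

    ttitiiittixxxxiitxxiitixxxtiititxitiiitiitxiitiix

Sliding a length-4 window over the 49 characters (46 positions):
  position 20–23: iiti
  position 28–31: iiti
  position 37–40: iiti
  position 44–47: iiti

4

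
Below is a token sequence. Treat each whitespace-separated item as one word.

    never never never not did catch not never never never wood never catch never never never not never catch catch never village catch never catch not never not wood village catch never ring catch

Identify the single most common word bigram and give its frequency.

"never never", 6 times

Bigram frequencies (highest first):
  never never: 6
  catch never: 4
  never not: 3
  not never: 3
  never catch: 3
  catch not: 2
  … (11 more, each ≤ 2)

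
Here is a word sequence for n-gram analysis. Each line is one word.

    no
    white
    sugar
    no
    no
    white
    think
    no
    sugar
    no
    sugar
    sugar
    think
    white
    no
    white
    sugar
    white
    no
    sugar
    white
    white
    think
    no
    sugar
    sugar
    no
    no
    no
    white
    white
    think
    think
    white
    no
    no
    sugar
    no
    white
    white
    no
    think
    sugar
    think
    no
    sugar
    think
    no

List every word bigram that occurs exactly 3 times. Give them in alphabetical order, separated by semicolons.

sugar think; white think; white white

Bigram counts meeting the condition (exactly 3 times):
  sugar think: 3
  white think: 3
  white white: 3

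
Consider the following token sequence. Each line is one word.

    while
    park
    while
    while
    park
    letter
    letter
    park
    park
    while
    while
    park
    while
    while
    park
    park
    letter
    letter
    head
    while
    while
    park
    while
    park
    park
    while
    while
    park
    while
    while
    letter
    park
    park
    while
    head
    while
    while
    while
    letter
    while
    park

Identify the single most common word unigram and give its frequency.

"while", 19 times

Unigram frequencies (highest first):
  while: 19
  park: 14
  letter: 6
  head: 2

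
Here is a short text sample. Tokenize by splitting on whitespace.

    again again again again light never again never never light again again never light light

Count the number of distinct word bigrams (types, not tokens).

9

15 tokens → 14 bigram windows in total.
Repeated bigrams (each contributes count−1 duplicates):
  again again: 4
  again never: 2
  never light: 2
5 duplicate windows → 14 − 5 = 9 distinct.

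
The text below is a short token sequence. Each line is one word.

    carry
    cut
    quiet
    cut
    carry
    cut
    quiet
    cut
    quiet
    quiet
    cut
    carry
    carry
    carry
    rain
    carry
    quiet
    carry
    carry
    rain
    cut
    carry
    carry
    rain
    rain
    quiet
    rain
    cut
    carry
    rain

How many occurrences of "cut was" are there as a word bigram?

0

Scanning the 29 overlapping bigram windows for "cut was":
  (none found)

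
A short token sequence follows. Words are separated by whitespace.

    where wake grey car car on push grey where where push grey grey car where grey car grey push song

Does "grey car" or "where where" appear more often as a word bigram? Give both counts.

"grey car" (3 vs 1)

"grey car": 3 occurrences
"where where": 1 occurrence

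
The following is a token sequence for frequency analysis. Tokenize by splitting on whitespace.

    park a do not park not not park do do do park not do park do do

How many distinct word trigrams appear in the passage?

14

17 tokens → 15 trigram windows in total.
Repeated trigrams (each contributes count−1 duplicates):
  park do do: 2
1 duplicate windows → 15 − 1 = 14 distinct.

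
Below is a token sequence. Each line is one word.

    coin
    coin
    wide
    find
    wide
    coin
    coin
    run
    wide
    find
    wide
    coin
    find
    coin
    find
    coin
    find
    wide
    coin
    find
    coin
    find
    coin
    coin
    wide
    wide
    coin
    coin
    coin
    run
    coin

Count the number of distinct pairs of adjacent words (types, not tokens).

11

31 tokens → 30 bigram windows in total.
Repeated bigrams (each contributes count−1 duplicates):
  coin coin: 5
  coin find: 5
  find coin: 4
  wide coin: 4
  find wide: 3
  coin run: 2
  coin wide: 2
  wide find: 2
19 duplicate windows → 30 − 19 = 11 distinct.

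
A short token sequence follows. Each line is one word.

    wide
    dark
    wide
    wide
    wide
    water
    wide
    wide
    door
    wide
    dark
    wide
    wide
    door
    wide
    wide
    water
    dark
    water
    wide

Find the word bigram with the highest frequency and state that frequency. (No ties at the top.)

"wide wide", 5 times

Bigram frequencies (highest first):
  wide wide: 5
  wide dark: 2
  dark wide: 2
  wide water: 2
  water wide: 2
  wide door: 2
  … (3 more, each ≤ 2)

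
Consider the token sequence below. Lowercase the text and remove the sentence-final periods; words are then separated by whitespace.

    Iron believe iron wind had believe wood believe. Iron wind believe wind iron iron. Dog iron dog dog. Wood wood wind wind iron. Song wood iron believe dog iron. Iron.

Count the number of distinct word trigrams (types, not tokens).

30 tokens → 28 trigram windows in total.
Repeated trigrams (each contributes count−1 duplicates):
  believe iron wind: 2
1 duplicate windows → 28 − 1 = 27 distinct.

27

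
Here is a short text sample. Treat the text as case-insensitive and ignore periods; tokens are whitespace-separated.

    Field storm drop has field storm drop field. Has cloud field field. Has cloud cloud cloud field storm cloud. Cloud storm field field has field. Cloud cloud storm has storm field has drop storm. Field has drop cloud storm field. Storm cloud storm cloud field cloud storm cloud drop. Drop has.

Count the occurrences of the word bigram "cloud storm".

5

Scanning the 50 overlapping bigram windows for "cloud storm":
  position 20–21: cloud storm
  position 27–28: cloud storm
  position 38–39: cloud storm
  position 42–43: cloud storm
  position 46–47: cloud storm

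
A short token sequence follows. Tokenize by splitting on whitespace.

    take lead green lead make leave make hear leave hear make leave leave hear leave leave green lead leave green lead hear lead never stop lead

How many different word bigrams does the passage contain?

26 tokens → 25 bigram windows in total.
Repeated bigrams (each contributes count−1 duplicates):
  green lead: 3
  hear leave: 2
  leave green: 2
  leave hear: 2
  leave leave: 2
  make leave: 2
7 duplicate windows → 25 − 7 = 18 distinct.

18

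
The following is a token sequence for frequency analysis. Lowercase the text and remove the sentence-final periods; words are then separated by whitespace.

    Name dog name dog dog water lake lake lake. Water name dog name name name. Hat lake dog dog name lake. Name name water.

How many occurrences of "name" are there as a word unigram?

9

Scanning the 24 tokens for "name":
  position 1: name
  position 3: name
  position 11: name
  position 13: name
  position 14: name
  position 15: name
  position 20: name
  position 22: name
  position 23: name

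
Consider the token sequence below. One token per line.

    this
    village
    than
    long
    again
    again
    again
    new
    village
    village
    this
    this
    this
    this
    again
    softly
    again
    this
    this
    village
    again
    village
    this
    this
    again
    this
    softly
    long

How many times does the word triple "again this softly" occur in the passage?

Scanning the 26 overlapping trigram windows for "again this softly":
  position 25–27: again this softly

1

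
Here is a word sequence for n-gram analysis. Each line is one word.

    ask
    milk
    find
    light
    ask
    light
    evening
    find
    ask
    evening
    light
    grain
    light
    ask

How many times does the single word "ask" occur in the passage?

Scanning the 14 tokens for "ask":
  position 1: ask
  position 5: ask
  position 9: ask
  position 14: ask

4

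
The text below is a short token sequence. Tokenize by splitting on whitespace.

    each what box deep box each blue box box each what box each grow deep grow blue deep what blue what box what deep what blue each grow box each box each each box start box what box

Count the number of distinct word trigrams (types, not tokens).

38 tokens → 36 trigram windows in total.
Repeated trigrams (each contributes count−1 duplicates):
  deep what blue: 2
  each what box: 2
2 duplicate windows → 36 − 2 = 34 distinct.

34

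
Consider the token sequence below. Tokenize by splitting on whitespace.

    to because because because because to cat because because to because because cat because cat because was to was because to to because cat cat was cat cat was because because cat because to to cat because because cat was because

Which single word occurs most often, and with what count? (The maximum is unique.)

"because", 18 times

Unigram frequencies (highest first):
  because: 18
  cat: 10
  to: 8
  was: 5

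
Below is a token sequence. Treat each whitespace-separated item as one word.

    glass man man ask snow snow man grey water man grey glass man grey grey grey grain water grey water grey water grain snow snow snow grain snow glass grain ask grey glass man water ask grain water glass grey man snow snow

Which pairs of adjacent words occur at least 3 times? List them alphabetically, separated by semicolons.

Bigram counts meeting the condition (at least 3 times):
  glass man: 3
  grey water: 3
  man grey: 3
  snow snow: 4

glass man; grey water; man grey; snow snow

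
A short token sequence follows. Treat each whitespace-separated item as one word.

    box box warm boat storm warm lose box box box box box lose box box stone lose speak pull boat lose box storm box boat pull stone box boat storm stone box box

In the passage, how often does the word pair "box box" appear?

Scanning the 32 overlapping bigram windows for "box box":
  position 1–2: box box
  position 8–9: box box
  position 9–10: box box
  position 10–11: box box
  position 11–12: box box
  position 14–15: box box
  position 32–33: box box

7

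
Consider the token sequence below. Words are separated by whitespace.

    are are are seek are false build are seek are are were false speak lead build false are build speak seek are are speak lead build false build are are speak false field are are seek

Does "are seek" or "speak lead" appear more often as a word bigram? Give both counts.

"are seek" (3 vs 2)

"are seek": 3 occurrences
"speak lead": 2 occurrences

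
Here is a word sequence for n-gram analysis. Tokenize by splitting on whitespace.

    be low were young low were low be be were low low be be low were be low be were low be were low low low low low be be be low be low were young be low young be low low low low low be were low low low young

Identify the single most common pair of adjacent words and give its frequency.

"low low", 11 times

Bigram frequencies (highest first):
  low low: 11
  be low: 7
  low be: 7
  were low: 5
  low were: 4
  be be: 4
  … (6 more, each ≤ 4)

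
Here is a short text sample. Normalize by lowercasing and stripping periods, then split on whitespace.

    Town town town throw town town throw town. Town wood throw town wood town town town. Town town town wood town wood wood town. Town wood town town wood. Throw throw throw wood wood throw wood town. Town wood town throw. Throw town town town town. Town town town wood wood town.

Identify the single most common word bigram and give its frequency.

"town town", 18 times

Bigram frequencies (highest first):
  town town: 18
  town wood: 8
  wood town: 7
  throw town: 4
  town throw: 3
  wood throw: 3
  … (3 more, each ≤ 3)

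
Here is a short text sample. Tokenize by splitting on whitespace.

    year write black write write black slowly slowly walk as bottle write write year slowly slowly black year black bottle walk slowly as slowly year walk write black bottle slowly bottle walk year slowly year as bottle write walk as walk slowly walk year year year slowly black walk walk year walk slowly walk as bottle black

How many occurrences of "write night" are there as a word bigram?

Scanning the 56 overlapping bigram windows for "write night":
  (none found)

0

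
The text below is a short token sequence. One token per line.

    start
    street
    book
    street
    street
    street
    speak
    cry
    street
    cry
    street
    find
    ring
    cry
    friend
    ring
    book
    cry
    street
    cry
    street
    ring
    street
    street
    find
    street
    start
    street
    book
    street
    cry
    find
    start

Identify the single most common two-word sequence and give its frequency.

Bigram frequencies (highest first):
  cry street: 4
  street street: 3
  street cry: 3
  start street: 2
  street book: 2
  book street: 2
  … (15 more, each ≤ 2)

"cry street", 4 times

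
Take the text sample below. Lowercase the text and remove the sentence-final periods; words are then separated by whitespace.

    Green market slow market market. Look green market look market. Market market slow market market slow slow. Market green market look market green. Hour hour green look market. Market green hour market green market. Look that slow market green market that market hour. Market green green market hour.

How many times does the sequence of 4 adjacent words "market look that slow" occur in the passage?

Scanning the 45 overlapping 4-gram windows for "market look that slow":
  position 34–37: market look that slow

1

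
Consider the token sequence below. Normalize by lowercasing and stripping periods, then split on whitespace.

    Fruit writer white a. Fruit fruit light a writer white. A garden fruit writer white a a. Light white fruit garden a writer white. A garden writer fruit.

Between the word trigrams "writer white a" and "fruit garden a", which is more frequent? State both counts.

"writer white a" (4 vs 1)

"writer white a": 4 occurrences
"fruit garden a": 1 occurrence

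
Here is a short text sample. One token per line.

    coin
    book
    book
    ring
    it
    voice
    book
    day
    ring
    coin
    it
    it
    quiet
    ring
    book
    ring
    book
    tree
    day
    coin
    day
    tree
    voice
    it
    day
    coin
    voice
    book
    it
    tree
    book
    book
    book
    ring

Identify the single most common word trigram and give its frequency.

"book book ring", 2 times

Trigram frequencies (highest first):
  book book ring: 2
  coin book book: 1
  book ring it: 1
  ring it voice: 1
  it voice book: 1
  voice book day: 1
  … (25 more, each ≤ 1)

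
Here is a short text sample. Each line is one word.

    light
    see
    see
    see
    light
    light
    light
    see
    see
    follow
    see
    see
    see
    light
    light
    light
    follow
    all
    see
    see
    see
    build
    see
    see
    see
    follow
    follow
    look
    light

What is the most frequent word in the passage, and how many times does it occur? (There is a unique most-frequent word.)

Unigram frequencies (highest first):
  see: 14
  light: 8
  follow: 4
  all: 1
  build: 1
  look: 1

"see", 14 times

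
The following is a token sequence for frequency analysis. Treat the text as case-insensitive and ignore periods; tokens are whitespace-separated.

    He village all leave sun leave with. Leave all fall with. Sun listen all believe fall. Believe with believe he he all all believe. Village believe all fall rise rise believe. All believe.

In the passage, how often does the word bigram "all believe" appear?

Scanning the 32 overlapping bigram windows for "all believe":
  position 14–15: all believe
  position 23–24: all believe
  position 32–33: all believe

3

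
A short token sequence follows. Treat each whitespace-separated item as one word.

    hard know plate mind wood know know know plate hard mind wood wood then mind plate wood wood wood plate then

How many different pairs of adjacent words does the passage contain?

21 tokens → 20 bigram windows in total.
Repeated bigrams (each contributes count−1 duplicates):
  wood wood: 3
  know know: 2
  know plate: 2
  mind wood: 2
5 duplicate windows → 20 − 5 = 15 distinct.

15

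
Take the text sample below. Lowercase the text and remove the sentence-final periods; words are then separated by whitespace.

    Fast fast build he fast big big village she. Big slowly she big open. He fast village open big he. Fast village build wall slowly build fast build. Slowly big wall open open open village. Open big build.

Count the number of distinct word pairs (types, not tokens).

38 tokens → 37 bigram windows in total.
Repeated bigrams (each contributes count−1 duplicates):
  he fast: 3
  fast build: 2
  fast village: 2
  open big: 2
  open open: 2
  she big: 2
  village open: 2
8 duplicate windows → 37 − 8 = 29 distinct.

29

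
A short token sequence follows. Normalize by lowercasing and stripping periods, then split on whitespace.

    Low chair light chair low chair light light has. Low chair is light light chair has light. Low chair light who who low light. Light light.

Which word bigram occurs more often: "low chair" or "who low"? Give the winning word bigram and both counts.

"low chair" (4 vs 1)

"low chair": 4 occurrences
"who low": 1 occurrence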